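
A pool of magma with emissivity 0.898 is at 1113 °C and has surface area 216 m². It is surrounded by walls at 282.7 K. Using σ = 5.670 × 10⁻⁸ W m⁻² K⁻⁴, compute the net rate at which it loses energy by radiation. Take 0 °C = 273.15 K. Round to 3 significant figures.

T = 1113 °C + 273.15 = 1386.15 K.
Area A = 216 m².
Net radiated power P_net = εσA(T⁴ − T₀⁴) = 0.898×5.670×10⁻⁸×216×(1386.15⁴ − 282.7⁴).
T⁴ − T₀⁴ = 3.69182×10¹² − 6.38709×10⁹ = 3.68543×10¹² K⁴, so P_net = 4.05×10⁷ W.

Net loss ≈ 4.05×10⁷ W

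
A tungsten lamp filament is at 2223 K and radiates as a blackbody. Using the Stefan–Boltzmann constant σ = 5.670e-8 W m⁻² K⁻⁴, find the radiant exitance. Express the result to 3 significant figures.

I ≈ 1.38×10⁶ W/m²

Stefan–Boltzmann: I = σT⁴ = 5.670×10⁻⁸ × (2223)⁴ = 1.38×10⁶ W/m².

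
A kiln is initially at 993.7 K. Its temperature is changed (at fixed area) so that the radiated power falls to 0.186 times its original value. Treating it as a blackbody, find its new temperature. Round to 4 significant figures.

T₂ ≈ 652.6 K

P ∝ T⁴, so T₂/T₁ = (P₂/P₁)^(1/4) = (0.186)^(1/4) = 0.656717.
T₂ = 993.7 × 0.656717 = 652.6 K.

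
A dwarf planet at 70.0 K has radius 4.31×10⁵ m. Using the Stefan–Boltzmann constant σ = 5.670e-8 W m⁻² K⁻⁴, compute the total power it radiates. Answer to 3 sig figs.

P ≈ 3.18×10¹² W

Surface area A = 4πR² = 4π(4.31×10⁵ m)² = 2.33434×10¹² m².
P = σAT⁴ = 5.670×10⁻⁸ × 2.33434×10¹² × (70.0)⁴ = 3.18×10¹² W.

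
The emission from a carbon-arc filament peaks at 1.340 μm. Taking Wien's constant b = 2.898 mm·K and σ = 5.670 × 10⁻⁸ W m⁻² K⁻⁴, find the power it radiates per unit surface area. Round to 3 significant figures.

I ≈ 1.24×10⁶ W/m²

Wien's law: T = b/λ_max = 2.898×10⁻³/1.340×10⁻⁶ = 2162.69 K.
Then I = σT⁴ = 5.670×10⁻⁸×(2162.69)⁴ = 1.24×10⁶ W/m².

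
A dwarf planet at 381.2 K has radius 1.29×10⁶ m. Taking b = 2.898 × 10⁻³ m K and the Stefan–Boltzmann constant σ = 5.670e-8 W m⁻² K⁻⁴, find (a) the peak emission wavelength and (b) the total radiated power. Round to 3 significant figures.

λ_max ≈ 7.60 μm; P ≈ 2.50×10¹⁶ W

(a) λ_max = b/T = 2.898×10⁻³/381.2 = 7.602×10⁻⁶ m = 7.60 μm.
Surface area A = 4πR² = 4π(1.29×10⁶ m)² = 2.09117×10¹³ m².
(b) P = σAT⁴ = 5.670×10⁻⁸×2.09117×10¹³×(381.2)⁴ = 2.50×10¹⁶ W.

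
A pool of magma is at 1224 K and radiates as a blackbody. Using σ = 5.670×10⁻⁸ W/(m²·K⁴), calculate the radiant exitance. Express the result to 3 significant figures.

I ≈ 1.27×10⁵ W/m²

Stefan–Boltzmann: I = σT⁴ = 5.670×10⁻⁸ × (1224)⁴ = 1.27×10⁵ W/m².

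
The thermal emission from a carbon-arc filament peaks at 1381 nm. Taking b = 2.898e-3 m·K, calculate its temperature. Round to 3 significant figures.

Wien's law gives T = b/λ_max = (2.898×10⁻³ m·K)/(1.381×10⁻⁶ m) = 2.10×10³ K.

T ≈ 2.10×10³ K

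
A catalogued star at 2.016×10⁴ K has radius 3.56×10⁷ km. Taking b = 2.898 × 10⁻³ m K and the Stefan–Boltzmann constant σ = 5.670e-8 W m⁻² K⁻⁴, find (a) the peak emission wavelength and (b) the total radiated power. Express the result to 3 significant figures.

(a) λ_max = b/T = 2.898×10⁻³/2.016×10⁴ = 1.438×10⁻⁷ m = 144 nm.
Surface area A = 4πR² = 4π(3.56×10¹⁰ m)² = 1.59261×10²² m².
(b) P = σAT⁴ = 5.670×10⁻⁸×1.59261×10²²×(2.016×10⁴)⁴ = 1.49×10³² W.

λ_max ≈ 144 nm; P ≈ 1.49×10³² W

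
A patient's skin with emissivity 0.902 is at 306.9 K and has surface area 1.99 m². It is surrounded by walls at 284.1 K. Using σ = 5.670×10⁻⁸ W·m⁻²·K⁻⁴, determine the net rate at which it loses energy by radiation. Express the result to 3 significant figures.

Area A = 1.99 m².
Net radiated power P_net = εσA(T⁴ − T₀⁴) = 0.902×5.670×10⁻⁸×1.99×(306.9⁴ − 284.1⁴).
T⁴ − T₀⁴ = 8.87131×10⁹ − 6.51456×10⁹ = 2.35675×10⁹ K⁴, so P_net = 240 W.

Net loss ≈ 240 W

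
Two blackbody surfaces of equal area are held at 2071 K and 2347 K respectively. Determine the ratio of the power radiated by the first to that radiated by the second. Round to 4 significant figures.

P₁/P₂ ≈ 0.6063

With equal areas, P₁/P₂ = (T₁/T₂)⁴ = (2071/2347)⁴ = 0.6063.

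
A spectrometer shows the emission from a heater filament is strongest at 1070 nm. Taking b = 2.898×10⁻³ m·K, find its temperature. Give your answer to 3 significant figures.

T ≈ 2.71×10³ K

Wien's law gives T = b/λ_max = (2.898×10⁻³ m·K)/(1.070×10⁻⁶ m) = 2.71×10³ K.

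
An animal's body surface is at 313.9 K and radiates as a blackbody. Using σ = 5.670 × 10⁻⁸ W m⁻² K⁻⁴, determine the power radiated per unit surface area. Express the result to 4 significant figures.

I ≈ 550.5 W/m²

Stefan–Boltzmann: I = σT⁴ = 5.670×10⁻⁸ × (313.9)⁴ = 550.5 W/m².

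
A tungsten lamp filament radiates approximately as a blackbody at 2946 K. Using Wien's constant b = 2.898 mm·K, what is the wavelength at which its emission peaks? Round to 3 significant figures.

Wien's displacement law: λ_max = b/T = (2.898×10⁻³ m·K)/(2946 K) = 9.837×10⁻⁷ m.
That is 0.984 μm, in the infrared range.

λ_max ≈ 0.984 μm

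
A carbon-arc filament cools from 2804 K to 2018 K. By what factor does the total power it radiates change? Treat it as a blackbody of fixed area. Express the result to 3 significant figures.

P₂/P₁ ≈ 0.268

P ∝ T⁴, so P₂/P₁ = (T₂/T₁)⁴ = (2018/2804)⁴ = (0.719686)⁴ = 0.268.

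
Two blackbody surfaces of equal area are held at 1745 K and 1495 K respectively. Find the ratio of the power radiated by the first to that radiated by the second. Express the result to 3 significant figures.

With equal areas, P₁/P₂ = (T₁/T₂)⁴ = (1745/1495)⁴ = 1.86.

P₁/P₂ ≈ 1.86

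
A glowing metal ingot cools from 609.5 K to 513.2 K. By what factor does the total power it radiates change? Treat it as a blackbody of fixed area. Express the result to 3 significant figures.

P₂/P₁ ≈ 0.503

P ∝ T⁴, so P₂/P₁ = (T₂/T₁)⁴ = (513.2/609.5)⁴ = (0.842002)⁴ = 0.503.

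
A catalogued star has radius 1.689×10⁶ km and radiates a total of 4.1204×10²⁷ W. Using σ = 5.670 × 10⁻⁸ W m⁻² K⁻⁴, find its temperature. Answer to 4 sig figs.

Surface area A = 4πR² = 4π(1.689×10⁹ m)² = 3.58483×10¹⁹ m².
P = σAT⁴ ⇒ T = (P/(σA))^(1/4) = (4.1204×10²⁷/(5.670×10⁻⁸×3.58483×10¹⁹))^(1/4) = 6710 K.

T ≈ 6710 K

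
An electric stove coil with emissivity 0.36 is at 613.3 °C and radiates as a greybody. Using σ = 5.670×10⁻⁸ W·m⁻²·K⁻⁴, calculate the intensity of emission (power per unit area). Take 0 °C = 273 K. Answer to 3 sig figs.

I ≈ 1.26×10⁴ W/m²

T = 613.3 °C + 273 = 886.3 K.
Stefan–Boltzmann: I = εσT⁴ = 0.36 × 5.670×10⁻⁸ × (886.3)⁴ = 1.26×10⁴ W/m².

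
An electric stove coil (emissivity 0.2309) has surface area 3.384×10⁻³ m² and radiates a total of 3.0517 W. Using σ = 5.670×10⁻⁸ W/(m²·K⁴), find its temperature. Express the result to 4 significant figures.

T ≈ 512.3 K

Area A = 3.384×10⁻³ m².
P = εσAT⁴ ⇒ T = (P/(εσA))^(1/4) = (3.0517/(0.2309×5.670×10⁻⁸×3.384×10⁻³))^(1/4) = 512.3 K.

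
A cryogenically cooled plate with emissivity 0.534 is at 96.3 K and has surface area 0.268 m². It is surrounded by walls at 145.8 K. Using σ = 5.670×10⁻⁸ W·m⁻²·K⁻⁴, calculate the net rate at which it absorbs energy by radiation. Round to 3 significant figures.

Area A = 0.268 m².
Net radiated power P_net = εσA(T⁴ − T₀⁴) = 0.534×5.670×10⁻⁸×0.268×(96.3⁴ − 145.8⁴).
T⁴ − T₀⁴ = 8.60013×10⁷ − 4.51887×10⁸ = -3.65886×10⁸ K⁴, so P_net = -2.97 W — negative, meaning a net gain of 2.97 W.

Net gain ≈ 2.97 W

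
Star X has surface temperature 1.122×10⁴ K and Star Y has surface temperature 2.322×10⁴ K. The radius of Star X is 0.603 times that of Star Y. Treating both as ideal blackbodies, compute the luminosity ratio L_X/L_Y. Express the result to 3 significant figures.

L_X/L_Y ≈ 0.0198

L ∝ R²T⁴, so L_X/L_Y = (R_X/R_Y)²(T_X/T_Y)⁴ = (0.603)² × (1.122×10⁴/2.322×10⁴)⁴ = 0.363609 × 0.0545158 = 0.0198.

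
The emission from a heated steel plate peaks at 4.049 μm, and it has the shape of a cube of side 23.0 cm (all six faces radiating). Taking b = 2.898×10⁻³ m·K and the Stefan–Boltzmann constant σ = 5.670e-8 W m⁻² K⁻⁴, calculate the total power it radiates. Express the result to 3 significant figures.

P ≈ 4.72×10³ W

Wien's law: T = b/λ_max = 2.898×10⁻³/4.049×10⁻⁶ = 715.732 K.
Area A = 6s² = 6×(0.230 m)² = 0.3174 m².
Then P = σAT⁴ = 5.670×10⁻⁸×0.3174×(715.732)⁴ = 4.72×10³ W.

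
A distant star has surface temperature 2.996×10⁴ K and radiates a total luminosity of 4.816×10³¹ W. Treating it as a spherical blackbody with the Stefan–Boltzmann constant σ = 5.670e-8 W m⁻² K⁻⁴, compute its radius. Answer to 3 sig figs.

L = 4πR²σT⁴ ⇒ R = √(L/(4πσT⁴)).
σT⁴ = 4.56825×10¹⁰ W/m², so R = √(4.816×10³¹/(4π×4.56825×10¹⁰)) = 9.16×10⁹ m.

R ≈ 9.16×10⁹ m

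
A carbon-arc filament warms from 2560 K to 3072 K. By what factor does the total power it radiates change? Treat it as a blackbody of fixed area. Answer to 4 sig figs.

P ∝ T⁴, so P₂/P₁ = (T₂/T₁)⁴ = (3072/2560)⁴ = (1.20000)⁴ = 2.074.

P₂/P₁ ≈ 2.074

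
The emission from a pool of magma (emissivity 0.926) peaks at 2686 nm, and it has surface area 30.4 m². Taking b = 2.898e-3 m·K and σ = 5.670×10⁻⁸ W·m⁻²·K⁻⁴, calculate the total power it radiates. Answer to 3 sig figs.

P ≈ 2.16×10⁶ W

Wien's law: T = b/λ_max = 2.898×10⁻³/2.686×10⁻⁶ = 1078.93 K.
Area A = 30.4 m².
Then P = εσAT⁴ = 0.926×5.670×10⁻⁸×30.4×(1078.93)⁴ = 2.16×10⁶ W.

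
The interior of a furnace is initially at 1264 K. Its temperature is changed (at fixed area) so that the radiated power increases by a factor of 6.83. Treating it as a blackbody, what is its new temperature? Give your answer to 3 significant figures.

P ∝ T⁴, so T₂/T₁ = (P₂/P₁)^(1/4) = (6.83)^(1/4) = 1.61661.
T₂ = 1264 × 1.61661 = 2.04×10³ K.

T₂ ≈ 2.04×10³ K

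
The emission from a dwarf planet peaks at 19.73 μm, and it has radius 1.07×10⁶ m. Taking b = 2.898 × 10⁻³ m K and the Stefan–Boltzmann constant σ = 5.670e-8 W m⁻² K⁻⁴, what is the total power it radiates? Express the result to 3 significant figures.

P ≈ 3.80×10¹⁴ W

Wien's law: T = b/λ_max = 2.898×10⁻³/1.973×10⁻⁵ = 146.883 K.
Surface area A = 4πR² = 4π(1.07×10⁶ m)² = 1.43872×10¹³ m².
Then P = σAT⁴ = 5.670×10⁻⁸×1.43872×10¹³×(146.883)⁴ = 3.80×10¹⁴ W.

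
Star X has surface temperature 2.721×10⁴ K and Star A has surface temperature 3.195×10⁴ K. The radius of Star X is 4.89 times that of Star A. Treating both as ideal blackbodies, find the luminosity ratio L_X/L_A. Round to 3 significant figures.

L_X/L_A ≈ 12.6

L ∝ R²T⁴, so L_X/L_A = (R_X/R_A)²(T_X/T_A)⁴ = (4.89)² × (2.721×10⁴/3.195×10⁴)⁴ = 23.9121 × 0.526054 = 12.6.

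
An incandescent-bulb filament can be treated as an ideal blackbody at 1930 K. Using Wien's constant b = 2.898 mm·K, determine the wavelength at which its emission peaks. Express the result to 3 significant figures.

λ_max ≈ 1.50 μm

Wien's displacement law: λ_max = b/T = (2.898×10⁻³ m·K)/(1930 K) = 1.502×10⁻⁶ m.
That is 1.50 μm, in the infrared range.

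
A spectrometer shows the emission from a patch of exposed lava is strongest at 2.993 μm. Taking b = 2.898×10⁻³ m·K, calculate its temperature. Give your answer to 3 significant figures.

T ≈ 968 K

Wien's law gives T = b/λ_max = (2.898×10⁻³ m·K)/(2.993×10⁻⁶ m) = 968 K.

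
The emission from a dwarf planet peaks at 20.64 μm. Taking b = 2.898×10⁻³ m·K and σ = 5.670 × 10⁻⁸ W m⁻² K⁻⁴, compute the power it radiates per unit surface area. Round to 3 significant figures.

I ≈ 22.0 W/m²

Wien's law: T = b/λ_max = 2.898×10⁻³/2.064×10⁻⁵ = 140.407 K.
Then I = σT⁴ = 5.670×10⁻⁸×(140.407)⁴ = 22.0 W/m².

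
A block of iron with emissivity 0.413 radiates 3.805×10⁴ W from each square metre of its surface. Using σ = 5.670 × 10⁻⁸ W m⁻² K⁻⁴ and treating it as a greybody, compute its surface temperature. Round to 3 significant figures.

T ≈ 1.13×10³ K

I = εσT⁴, so T = (I/εσ)^(1/4) = (3.805×10⁴/(0.413×5.670×10⁻⁸))^(1/4) = 1.13×10³ K.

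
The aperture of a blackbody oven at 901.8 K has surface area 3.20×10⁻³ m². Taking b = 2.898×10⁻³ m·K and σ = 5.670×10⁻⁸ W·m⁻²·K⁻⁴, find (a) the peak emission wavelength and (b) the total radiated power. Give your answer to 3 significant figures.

(a) λ_max = b/T = 2.898×10⁻³/901.8 = 3.214×10⁻⁶ m = 3.21 μm.
Area A = 3.20×10⁻³ m².
(b) P = σAT⁴ = 5.670×10⁻⁸×3.20×10⁻³×(901.8)⁴ = 120 W.

λ_max ≈ 3.21 μm; P ≈ 120 W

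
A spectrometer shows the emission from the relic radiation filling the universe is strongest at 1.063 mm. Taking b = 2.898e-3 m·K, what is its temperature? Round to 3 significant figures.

T ≈ 2.73 K

Wien's law gives T = b/λ_max = (2.898×10⁻³ m·K)/(1.063×10⁻³ m) = 2.73 K.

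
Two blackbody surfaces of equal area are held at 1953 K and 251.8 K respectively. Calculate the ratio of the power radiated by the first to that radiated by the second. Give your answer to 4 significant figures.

P₁/P₂ ≈ 3619

With equal areas, P₁/P₂ = (T₁/T₂)⁴ = (1953/251.8)⁴ = 3619.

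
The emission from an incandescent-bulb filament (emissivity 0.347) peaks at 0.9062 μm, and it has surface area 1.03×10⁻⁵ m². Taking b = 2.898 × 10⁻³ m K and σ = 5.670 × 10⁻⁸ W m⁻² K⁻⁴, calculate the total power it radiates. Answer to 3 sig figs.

P ≈ 21.2 W

Wien's law: T = b/λ_max = 2.898×10⁻³/9.062×10⁻⁷ = 3197.97 K.
Area A = 1.03×10⁻⁵ m².
Then P = εσAT⁴ = 0.347×5.670×10⁻⁸×1.03×10⁻⁵×(3197.97)⁴ = 21.2 W.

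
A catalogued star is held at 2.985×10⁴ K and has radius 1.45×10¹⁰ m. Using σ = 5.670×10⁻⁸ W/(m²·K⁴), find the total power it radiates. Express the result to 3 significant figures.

Surface area A = 4πR² = 4π(1.45×10¹⁰ m)² = 2.64208×10²¹ m².
P = σAT⁴ = 5.670×10⁻⁸ × 2.64208×10²¹ × (2.985×10⁴)⁴ = 1.19×10³² W.

P ≈ 1.19×10³² W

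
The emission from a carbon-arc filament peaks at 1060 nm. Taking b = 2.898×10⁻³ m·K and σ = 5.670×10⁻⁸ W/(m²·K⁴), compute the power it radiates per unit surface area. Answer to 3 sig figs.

I ≈ 3.17×10⁶ W/m²

Wien's law: T = b/λ_max = 2.898×10⁻³/1.060×10⁻⁶ = 2733.96 K.
Then I = σT⁴ = 5.670×10⁻⁸×(2733.96)⁴ = 3.17×10⁶ W/m².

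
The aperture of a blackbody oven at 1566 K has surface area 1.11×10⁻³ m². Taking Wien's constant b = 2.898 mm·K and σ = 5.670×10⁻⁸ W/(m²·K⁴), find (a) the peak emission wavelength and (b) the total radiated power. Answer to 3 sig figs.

λ_max ≈ 1.85 μm; P ≈ 379 W

(a) λ_max = b/T = 2.898×10⁻³/1566 = 1.851×10⁻⁶ m = 1.85 μm.
Area A = 1.11×10⁻³ m².
(b) P = σAT⁴ = 5.670×10⁻⁸×1.11×10⁻³×(1566)⁴ = 379 W.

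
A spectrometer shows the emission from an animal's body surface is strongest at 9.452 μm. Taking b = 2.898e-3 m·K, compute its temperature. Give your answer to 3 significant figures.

Wien's law gives T = b/λ_max = (2.898×10⁻³ m·K)/(9.452×10⁻⁶ m) = 307 K.

T ≈ 307 K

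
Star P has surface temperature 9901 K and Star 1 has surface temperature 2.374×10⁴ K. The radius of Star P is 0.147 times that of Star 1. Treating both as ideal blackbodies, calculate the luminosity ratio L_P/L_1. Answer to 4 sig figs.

L ∝ R²T⁴, so L_P/L_1 = (R_P/R_1)²(T_P/T_1)⁴ = (0.147)² × (9901/2.374×10⁴)⁴ = 0.021609 × 0.0302547 = 6.538×10⁻⁴.

L_P/L_1 ≈ 6.538×10⁻⁴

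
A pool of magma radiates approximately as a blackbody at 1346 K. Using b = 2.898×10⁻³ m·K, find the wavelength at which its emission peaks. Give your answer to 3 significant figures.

λ_max ≈ 2.15 μm

Wien's displacement law: λ_max = b/T = (2.898×10⁻³ m·K)/(1346 K) = 2.153×10⁻⁶ m.
That is 2.15 μm, in the infrared range.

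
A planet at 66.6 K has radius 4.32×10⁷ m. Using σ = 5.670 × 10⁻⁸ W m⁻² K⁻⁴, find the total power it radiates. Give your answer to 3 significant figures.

P ≈ 2.62×10¹⁶ W

Surface area A = 4πR² = 4π(4.32×10⁷ m)² = 2.34519×10¹⁶ m².
P = σAT⁴ = 5.670×10⁻⁸ × 2.34519×10¹⁶ × (66.6)⁴ = 2.62×10¹⁶ W.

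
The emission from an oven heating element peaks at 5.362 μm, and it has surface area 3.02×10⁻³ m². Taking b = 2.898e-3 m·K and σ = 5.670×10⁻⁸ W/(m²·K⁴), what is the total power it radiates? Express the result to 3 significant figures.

P ≈ 14.6 W

Wien's law: T = b/λ_max = 2.898×10⁻³/5.362×10⁻⁶ = 540.470 K.
Area A = 3.02×10⁻³ m².
Then P = σAT⁴ = 5.670×10⁻⁸×3.02×10⁻³×(540.470)⁴ = 14.6 W.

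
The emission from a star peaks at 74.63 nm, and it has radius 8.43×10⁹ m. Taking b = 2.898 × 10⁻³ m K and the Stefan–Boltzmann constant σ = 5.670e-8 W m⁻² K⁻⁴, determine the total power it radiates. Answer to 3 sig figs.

P ≈ 1.15×10³² W

Wien's law: T = b/λ_max = 2.898×10⁻³/7.463×10⁻⁸ = 38831.6 K.
Surface area A = 4πR² = 4π(8.43×10⁹ m)² = 8.93028×10²⁰ m².
Then P = σAT⁴ = 5.670×10⁻⁸×8.93028×10²⁰×(38831.6)⁴ = 1.15×10³² W.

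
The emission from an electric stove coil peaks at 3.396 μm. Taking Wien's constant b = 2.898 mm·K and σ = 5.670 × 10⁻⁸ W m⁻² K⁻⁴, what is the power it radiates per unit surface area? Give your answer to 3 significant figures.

I ≈ 3.01×10⁴ W/m²

Wien's law: T = b/λ_max = 2.898×10⁻³/3.396×10⁻⁶ = 853.357 K.
Then I = σT⁴ = 5.670×10⁻⁸×(853.357)⁴ = 3.01×10⁴ W/m².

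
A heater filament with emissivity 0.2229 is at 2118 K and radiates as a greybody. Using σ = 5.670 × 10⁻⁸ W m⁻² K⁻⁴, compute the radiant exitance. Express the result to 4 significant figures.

Stefan–Boltzmann: I = εσT⁴ = 0.2229 × 5.670×10⁻⁸ × (2118)⁴ = 2.543×10⁵ W/m².

I ≈ 2.543×10⁵ W/m²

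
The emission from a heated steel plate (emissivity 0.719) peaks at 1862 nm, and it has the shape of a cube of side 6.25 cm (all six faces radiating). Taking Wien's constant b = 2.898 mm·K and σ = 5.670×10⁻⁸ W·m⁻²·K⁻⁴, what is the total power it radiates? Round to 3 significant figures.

Wien's law: T = b/λ_max = 2.898×10⁻³/1.862×10⁻⁶ = 1556.39 K.
Area A = 6s² = 6×(0.0625 m)² = 0.0234375 m².
Then P = εσAT⁴ = 0.719×5.670×10⁻⁸×0.0234375×(1556.39)⁴ = 5.61×10³ W.

P ≈ 5.61×10³ W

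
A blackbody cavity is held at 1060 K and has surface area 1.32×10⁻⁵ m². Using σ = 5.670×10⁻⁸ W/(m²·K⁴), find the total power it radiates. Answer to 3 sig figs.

Area A = 1.32×10⁻⁵ m².
P = σAT⁴ = 5.670×10⁻⁸ × 1.32×10⁻⁵ × (1060)⁴ = 0.945 W.

P ≈ 0.945 W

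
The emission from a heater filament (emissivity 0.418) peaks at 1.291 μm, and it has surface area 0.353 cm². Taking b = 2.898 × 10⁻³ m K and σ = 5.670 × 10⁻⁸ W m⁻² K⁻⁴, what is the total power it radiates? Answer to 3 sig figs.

Wien's law: T = b/λ_max = 2.898×10⁻³/1.291×10⁻⁶ = 2244.77 K.
Area A = 0.353 cm² = 3.53×10⁻⁵ m².
Then P = εσAT⁴ = 0.418×5.670×10⁻⁸×3.53×10⁻⁵×(2244.77)⁴ = 21.2 W.

P ≈ 21.2 W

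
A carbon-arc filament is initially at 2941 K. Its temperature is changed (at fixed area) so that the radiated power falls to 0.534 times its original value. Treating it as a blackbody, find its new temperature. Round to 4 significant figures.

P ∝ T⁴, so T₂/T₁ = (P₂/P₁)^(1/4) = (0.534)^(1/4) = 0.854841.
T₂ = 2941 × 0.854841 = 2514 K.

T₂ ≈ 2514 K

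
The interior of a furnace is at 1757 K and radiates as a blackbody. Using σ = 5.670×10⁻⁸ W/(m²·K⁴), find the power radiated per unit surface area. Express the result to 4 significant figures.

I ≈ 5.403×10⁵ W/m²

Stefan–Boltzmann: I = σT⁴ = 5.670×10⁻⁸ × (1757)⁴ = 5.403×10⁵ W/m².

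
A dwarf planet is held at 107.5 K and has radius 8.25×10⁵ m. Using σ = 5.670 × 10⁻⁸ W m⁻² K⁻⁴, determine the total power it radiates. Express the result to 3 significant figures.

Surface area A = 4πR² = 4π(8.25×10⁵ m)² = 8.55299×10¹² m².
P = σAT⁴ = 5.670×10⁻⁸ × 8.55299×10¹² × (107.5)⁴ = 6.48×10¹³ W.

P ≈ 6.48×10¹³ W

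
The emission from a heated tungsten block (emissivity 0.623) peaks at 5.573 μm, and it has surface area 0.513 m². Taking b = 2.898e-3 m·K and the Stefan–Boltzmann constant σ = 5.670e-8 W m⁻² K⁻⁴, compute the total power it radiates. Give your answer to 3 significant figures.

P ≈ 1.33×10³ W

Wien's law: T = b/λ_max = 2.898×10⁻³/5.573×10⁻⁶ = 520.007 K.
Area A = 0.513 m².
Then P = εσAT⁴ = 0.623×5.670×10⁻⁸×0.513×(520.007)⁴ = 1.33×10³ W.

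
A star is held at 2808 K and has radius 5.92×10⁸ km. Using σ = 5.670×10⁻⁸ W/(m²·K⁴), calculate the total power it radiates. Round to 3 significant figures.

Surface area A = 4πR² = 4π(5.92×10¹¹ m)² = 4.40406×10²⁴ m².
P = σAT⁴ = 5.670×10⁻⁸ × 4.40406×10²⁴ × (2808)⁴ = 1.55×10³¹ W.

P ≈ 1.55×10³¹ W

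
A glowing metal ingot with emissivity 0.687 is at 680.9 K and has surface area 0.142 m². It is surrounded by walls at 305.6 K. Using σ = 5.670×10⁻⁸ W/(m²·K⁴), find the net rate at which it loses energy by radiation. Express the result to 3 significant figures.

Area A = 0.142 m².
Net radiated power P_net = εσA(T⁴ − T₀⁴) = 0.687×5.670×10⁻⁸×0.142×(680.9⁴ − 305.6⁴).
T⁴ − T₀⁴ = 2.14948×10¹¹ − 8.72195×10⁹ = 2.06226×10¹¹ K⁴, so P_net = 1.14×10³ W.

Net loss ≈ 1.14×10³ W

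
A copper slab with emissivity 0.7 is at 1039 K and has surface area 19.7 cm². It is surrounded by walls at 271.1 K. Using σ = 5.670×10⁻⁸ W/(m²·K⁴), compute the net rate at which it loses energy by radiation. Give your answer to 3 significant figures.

Area A = 19.7 cm² = 1.97×10⁻³ m².
Net radiated power P_net = εσA(T⁴ − T₀⁴) = 0.7×5.670×10⁻⁸×1.97×10⁻³×(1039⁴ − 271.1⁴).
T⁴ − T₀⁴ = 1.16537×10¹² − 5.40155×10⁹ = 1.15997×10¹² K⁴, so P_net = 90.7 W.

Net loss ≈ 90.7 W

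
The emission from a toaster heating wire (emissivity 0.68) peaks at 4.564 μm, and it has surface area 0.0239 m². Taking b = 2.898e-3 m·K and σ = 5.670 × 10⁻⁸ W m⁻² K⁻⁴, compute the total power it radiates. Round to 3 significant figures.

Wien's law: T = b/λ_max = 2.898×10⁻³/4.564×10⁻⁶ = 634.969 K.
Area A = 0.0239 m².
Then P = εσAT⁴ = 0.68×5.670×10⁻⁸×0.0239×(634.969)⁴ = 150 W.

P ≈ 150 W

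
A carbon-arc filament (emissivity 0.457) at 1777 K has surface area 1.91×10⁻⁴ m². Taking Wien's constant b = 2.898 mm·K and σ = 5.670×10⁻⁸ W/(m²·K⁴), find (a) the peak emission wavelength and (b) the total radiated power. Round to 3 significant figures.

(a) λ_max = b/T = 2.898×10⁻³/1777 = 1.631×10⁻⁶ m = 1.63 μm.
Area A = 1.91×10⁻⁴ m².
(b) P = εσAT⁴ = 0.457×5.670×10⁻⁸×1.91×10⁻⁴×(1777)⁴ = 49.3 W.

λ_max ≈ 1.63 μm; P ≈ 49.3 W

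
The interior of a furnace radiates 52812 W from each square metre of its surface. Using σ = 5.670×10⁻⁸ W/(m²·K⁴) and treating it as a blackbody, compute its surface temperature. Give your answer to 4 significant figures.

T ≈ 982.4 K

I = σT⁴, so T = (I/σ)^(1/4) = (52812/(5.670×10⁻⁸))^(1/4) = 982.4 K.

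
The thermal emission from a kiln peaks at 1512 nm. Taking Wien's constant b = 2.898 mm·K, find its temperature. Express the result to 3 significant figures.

T ≈ 1.92×10³ K

Wien's law gives T = b/λ_max = (2.898×10⁻³ m·K)/(1.512×10⁻⁶ m) = 1.92×10³ K.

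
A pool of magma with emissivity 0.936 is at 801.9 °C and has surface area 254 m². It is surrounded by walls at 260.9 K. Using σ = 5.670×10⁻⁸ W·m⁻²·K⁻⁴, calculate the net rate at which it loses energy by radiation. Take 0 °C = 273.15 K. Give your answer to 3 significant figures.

T = 801.9 °C + 273.15 = 1075.05 K.
Area A = 254 m².
Net radiated power P_net = εσA(T⁴ − T₀⁴) = 0.936×5.670×10⁻⁸×254×(1075.05⁴ − 260.9⁴).
T⁴ − T₀⁴ = 1.33572×10¹² − 4.63336×10⁹ = 1.33109×10¹² K⁴, so P_net = 1.79×10⁷ W.

Net loss ≈ 1.79×10⁷ W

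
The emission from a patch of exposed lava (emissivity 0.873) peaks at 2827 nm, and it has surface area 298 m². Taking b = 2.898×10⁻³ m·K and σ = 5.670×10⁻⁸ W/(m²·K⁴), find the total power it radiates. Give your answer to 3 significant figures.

Wien's law: T = b/λ_max = 2.898×10⁻³/2.827×10⁻⁶ = 1025.11 K.
Area A = 298 m².
Then P = εσAT⁴ = 0.873×5.670×10⁻⁸×298×(1025.11)⁴ = 1.63×10⁷ W.

P ≈ 1.63×10⁷ W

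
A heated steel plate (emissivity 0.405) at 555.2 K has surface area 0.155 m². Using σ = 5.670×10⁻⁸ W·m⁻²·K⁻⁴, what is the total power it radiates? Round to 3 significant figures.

Area A = 0.155 m².
P = εσAT⁴ = 0.405 × 5.670×10⁻⁸ × 0.155 × (555.2)⁴ = 338 W.

P ≈ 338 W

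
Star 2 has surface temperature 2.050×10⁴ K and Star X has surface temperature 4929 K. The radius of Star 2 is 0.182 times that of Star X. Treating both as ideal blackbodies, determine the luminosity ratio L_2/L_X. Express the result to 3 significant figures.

L ∝ R²T⁴, so L_2/L_X = (R_2/R_X)²(T_2/T_X)⁴ = (0.182)² × (2.050×10⁴/4929)⁴ = 0.033124 × 299.213 = 9.91.

L_2/L_X ≈ 9.91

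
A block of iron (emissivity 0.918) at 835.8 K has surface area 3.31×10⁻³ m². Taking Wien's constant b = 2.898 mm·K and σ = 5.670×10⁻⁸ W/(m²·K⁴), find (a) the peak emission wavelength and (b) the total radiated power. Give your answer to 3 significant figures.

λ_max ≈ 3.47 μm; P ≈ 84.1 W

(a) λ_max = b/T = 2.898×10⁻³/835.8 = 3.467×10⁻⁶ m = 3.47 μm.
Area A = 3.31×10⁻³ m².
(b) P = εσAT⁴ = 0.918×5.670×10⁻⁸×3.31×10⁻³×(835.8)⁴ = 84.1 W.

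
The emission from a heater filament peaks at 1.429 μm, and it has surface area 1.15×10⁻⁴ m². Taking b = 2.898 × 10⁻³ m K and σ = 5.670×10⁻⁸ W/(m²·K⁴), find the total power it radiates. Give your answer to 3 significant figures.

P ≈ 110 W

Wien's law: T = b/λ_max = 2.898×10⁻³/1.429×10⁻⁶ = 2027.99 K.
Area A = 1.15×10⁻⁴ m².
Then P = σAT⁴ = 5.670×10⁻⁸×1.15×10⁻⁴×(2027.99)⁴ = 110 W.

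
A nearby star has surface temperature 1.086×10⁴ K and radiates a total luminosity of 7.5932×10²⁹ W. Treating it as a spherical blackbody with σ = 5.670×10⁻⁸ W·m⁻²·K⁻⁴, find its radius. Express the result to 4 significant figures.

R ≈ 8.753×10⁹ m

L = 4πR²σT⁴ ⇒ R = √(L/(4πσT⁴)).
σT⁴ = 7.88683×10⁸ W/m², so R = √(7.5932×10²⁹/(4π×7.88683×10⁸)) = 8.753×10⁹ m.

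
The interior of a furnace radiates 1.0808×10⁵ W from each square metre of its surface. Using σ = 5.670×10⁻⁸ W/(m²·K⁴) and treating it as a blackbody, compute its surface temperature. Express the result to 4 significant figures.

I = σT⁴, so T = (I/σ)^(1/4) = (1.0808×10⁵/(5.670×10⁻⁸))^(1/4) = 1175 K.

T ≈ 1175 K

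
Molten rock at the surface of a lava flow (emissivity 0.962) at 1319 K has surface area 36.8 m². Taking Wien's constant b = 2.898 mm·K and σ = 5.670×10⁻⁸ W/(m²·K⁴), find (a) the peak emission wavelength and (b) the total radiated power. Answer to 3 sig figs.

λ_max ≈ 2.20 μm; P ≈ 6.08×10⁶ W

(a) λ_max = b/T = 2.898×10⁻³/1319 = 2.197×10⁻⁶ m = 2.20 μm.
Area A = 36.8 m².
(b) P = εσAT⁴ = 0.962×5.670×10⁻⁸×36.8×(1319)⁴ = 6.08×10⁶ W.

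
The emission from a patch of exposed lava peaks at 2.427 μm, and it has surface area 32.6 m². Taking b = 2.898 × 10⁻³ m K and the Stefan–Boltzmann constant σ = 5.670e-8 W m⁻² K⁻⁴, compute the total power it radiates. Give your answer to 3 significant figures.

Wien's law: T = b/λ_max = 2.898×10⁻³/2.427×10⁻⁶ = 1194.07 K.
Area A = 32.6 m².
Then P = σAT⁴ = 5.670×10⁻⁸×32.6×(1194.07)⁴ = 3.76×10⁶ W.

P ≈ 3.76×10⁶ W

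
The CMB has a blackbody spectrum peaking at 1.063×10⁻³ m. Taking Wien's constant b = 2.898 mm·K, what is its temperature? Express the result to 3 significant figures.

T ≈ 2.73 K

Wien's law gives T = b/λ_max = (2.898×10⁻³ m·K)/(1.063×10⁻³ m) = 2.73 K.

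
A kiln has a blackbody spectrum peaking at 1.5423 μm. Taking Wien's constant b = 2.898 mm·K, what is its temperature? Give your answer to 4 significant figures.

T ≈ 1879 K

Wien's law gives T = b/λ_max = (2.898×10⁻³ m·K)/(1.5423×10⁻⁶ m) = 1879 K.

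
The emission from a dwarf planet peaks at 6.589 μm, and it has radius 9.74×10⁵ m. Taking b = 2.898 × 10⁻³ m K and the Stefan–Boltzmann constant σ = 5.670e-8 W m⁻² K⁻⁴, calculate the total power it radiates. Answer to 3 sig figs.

P ≈ 2.53×10¹⁶ W

Wien's law: T = b/λ_max = 2.898×10⁻³/6.589×10⁻⁶ = 439.824 K.
Surface area A = 4πR² = 4π(9.74×10⁵ m)² = 1.19214×10¹³ m².
Then P = σAT⁴ = 5.670×10⁻⁸×1.19214×10¹³×(439.824)⁴ = 2.53×10¹⁶ W.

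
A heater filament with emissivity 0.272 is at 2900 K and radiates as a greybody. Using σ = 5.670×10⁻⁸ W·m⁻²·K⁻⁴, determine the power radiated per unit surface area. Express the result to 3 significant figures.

I ≈ 1.09×10⁶ W/m²

Stefan–Boltzmann: I = εσT⁴ = 0.272 × 5.670×10⁻⁸ × (2900)⁴ = 1.09×10⁶ W/m².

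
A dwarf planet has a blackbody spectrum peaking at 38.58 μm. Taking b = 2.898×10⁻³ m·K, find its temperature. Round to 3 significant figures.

T ≈ 75.1 K

Wien's law gives T = b/λ_max = (2.898×10⁻³ m·K)/(3.858×10⁻⁵ m) = 75.1 K.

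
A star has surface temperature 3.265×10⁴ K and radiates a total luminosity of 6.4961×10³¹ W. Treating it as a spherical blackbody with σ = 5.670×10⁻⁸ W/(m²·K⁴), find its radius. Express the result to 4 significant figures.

L = 4πR²σT⁴ ⇒ R = √(L/(4πσT⁴)).
σT⁴ = 6.44341×10¹⁰ W/m², so R = √(6.4961×10³¹/(4π×6.44341×10¹⁰)) = 8.957×10⁹ m.

R ≈ 8.957×10⁹ m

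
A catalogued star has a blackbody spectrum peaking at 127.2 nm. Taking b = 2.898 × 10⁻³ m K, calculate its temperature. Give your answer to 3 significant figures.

Wien's law gives T = b/λ_max = (2.898×10⁻³ m·K)/(1.272×10⁻⁷ m) = 2.28×10⁴ K.

T ≈ 2.28×10⁴ K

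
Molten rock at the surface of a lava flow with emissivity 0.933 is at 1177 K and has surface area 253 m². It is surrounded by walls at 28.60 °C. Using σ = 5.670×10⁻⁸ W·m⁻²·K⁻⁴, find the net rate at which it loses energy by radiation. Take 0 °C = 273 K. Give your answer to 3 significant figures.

Surroundings: T = 28.60 °C + 273 = 301.60 K.
Area A = 253 m².
Net radiated power P_net = εσA(T⁴ − T₀⁴) = 0.933×5.670×10⁻⁸×253×(1177⁴ − 301.60⁴).
T⁴ − T₀⁴ = 1.91914×10¹² − 8.27419×10⁹ = 1.91087×10¹² K⁴, so P_net = 2.56×10⁷ W.

Net loss ≈ 2.56×10⁷ W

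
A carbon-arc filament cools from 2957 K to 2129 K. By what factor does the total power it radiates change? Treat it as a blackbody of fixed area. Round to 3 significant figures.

P₂/P₁ ≈ 0.269

P ∝ T⁴, so P₂/P₁ = (T₂/T₁)⁴ = (2129/2957)⁴ = (0.719986)⁴ = 0.269.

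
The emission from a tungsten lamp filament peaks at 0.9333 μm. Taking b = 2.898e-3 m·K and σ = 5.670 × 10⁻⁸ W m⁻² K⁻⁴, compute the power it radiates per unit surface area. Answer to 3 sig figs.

Wien's law: T = b/λ_max = 2.898×10⁻³/9.333×10⁻⁷ = 3105.11 K.
Then I = σT⁴ = 5.670×10⁻⁸×(3105.11)⁴ = 5.27×10⁶ W/m².

I ≈ 5.27×10⁶ W/m²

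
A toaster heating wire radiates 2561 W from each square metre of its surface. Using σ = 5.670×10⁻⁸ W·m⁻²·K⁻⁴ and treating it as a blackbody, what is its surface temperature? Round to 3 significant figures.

I = σT⁴, so T = (I/σ)^(1/4) = (2561/(5.670×10⁻⁸))^(1/4) = 461 K.

T ≈ 461 K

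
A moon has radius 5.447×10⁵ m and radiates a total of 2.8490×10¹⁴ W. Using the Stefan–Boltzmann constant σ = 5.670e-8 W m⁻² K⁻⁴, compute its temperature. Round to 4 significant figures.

T ≈ 191.6 K

Surface area A = 4πR² = 4π(5.447×10⁵ m)² = 3.72842×10¹² m².
P = σAT⁴ ⇒ T = (P/(σA))^(1/4) = (2.8490×10¹⁴/(5.670×10⁻⁸×3.72842×10¹²))^(1/4) = 191.6 K.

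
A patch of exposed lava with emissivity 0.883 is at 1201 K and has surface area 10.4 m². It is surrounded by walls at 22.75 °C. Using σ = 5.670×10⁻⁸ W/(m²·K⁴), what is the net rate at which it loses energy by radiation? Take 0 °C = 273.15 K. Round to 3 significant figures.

Net loss ≈ 1.08×10⁶ W

Surroundings: T = 22.75 °C + 273.15 = 295.90 K.
Area A = 10.4 m².
Net radiated power P_net = εσA(T⁴ − T₀⁴) = 0.883×5.670×10⁻⁸×10.4×(1201⁴ − 295.90⁴).
T⁴ − T₀⁴ = 2.08052×10¹² − 7.66619×10⁹ = 2.07285×10¹² K⁴, so P_net = 1.08×10⁶ W.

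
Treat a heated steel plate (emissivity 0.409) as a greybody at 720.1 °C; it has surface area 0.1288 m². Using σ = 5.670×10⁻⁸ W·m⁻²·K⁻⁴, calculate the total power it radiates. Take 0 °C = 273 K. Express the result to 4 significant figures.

T = 720.1 °C + 273 = 993.1 K.
Area A = 0.1288 m².
P = εσAT⁴ = 0.409 × 5.670×10⁻⁸ × 0.1288 × (993.1)⁴ = 2905 W.

P ≈ 2905 W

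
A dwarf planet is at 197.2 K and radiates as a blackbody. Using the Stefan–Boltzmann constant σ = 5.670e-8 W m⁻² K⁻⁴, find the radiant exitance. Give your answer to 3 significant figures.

Stefan–Boltzmann: I = σT⁴ = 5.670×10⁻⁸ × (197.2)⁴ = 85.7 W/m².

I ≈ 85.7 W/m²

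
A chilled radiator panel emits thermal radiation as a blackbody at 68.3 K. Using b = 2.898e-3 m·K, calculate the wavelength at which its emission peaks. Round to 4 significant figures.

λ_max ≈ 42.43 μm

Wien's displacement law: λ_max = b/T = (2.898×10⁻³ m·K)/(68.3 K) = 4.2430×10⁻⁵ m.
That is 42.43 μm, in the infrared range.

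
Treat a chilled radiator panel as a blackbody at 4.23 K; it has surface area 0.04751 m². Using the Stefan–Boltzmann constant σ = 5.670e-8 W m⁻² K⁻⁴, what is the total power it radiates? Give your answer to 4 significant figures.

Area A = 0.04751 m².
P = σAT⁴ = 5.670×10⁻⁸ × 0.04751 × (4.23)⁴ = 8.624×10⁻⁷ W.

P ≈ 8.624×10⁻⁷ W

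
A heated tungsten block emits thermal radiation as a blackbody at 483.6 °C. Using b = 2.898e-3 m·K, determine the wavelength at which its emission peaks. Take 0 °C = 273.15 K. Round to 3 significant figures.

λ_max ≈ 3.83 μm

T = 483.6 °C + 273.15 = 756.75 K.
Wien's displacement law: λ_max = b/T = (2.898×10⁻³ m·K)/(756.75 K) = 3.830×10⁻⁶ m.
That is 3.83 μm, in the infrared range.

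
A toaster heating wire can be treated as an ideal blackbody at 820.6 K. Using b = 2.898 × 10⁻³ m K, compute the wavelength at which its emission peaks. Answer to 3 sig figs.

λ_max ≈ 3.53 μm

Wien's displacement law: λ_max = b/T = (2.898×10⁻³ m·K)/(820.6 K) = 3.532×10⁻⁶ m.
That is 3.53 μm, in the infrared range.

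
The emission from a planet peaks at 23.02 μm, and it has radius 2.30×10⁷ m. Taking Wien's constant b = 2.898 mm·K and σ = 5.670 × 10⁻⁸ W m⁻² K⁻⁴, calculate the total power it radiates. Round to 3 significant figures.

Wien's law: T = b/λ_max = 2.898×10⁻³/2.302×10⁻⁵ = 125.891 K.
Surface area A = 4πR² = 4π(2.30×10⁷ m)² = 6.64761×10¹⁵ m².
Then P = σAT⁴ = 5.670×10⁻⁸×6.64761×10¹⁵×(125.891)⁴ = 9.47×10¹⁶ W.

P ≈ 9.47×10¹⁶ W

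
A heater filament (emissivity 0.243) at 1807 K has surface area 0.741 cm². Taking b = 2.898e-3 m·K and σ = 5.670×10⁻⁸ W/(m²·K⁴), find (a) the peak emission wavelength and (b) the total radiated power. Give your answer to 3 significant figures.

(a) λ_max = b/T = 2.898×10⁻³/1807 = 1.604×10⁻⁶ m = 1.60×10³ nm.
Area A = 0.741 cm² = 7.41×10⁻⁵ m².
(b) P = εσAT⁴ = 0.243×5.670×10⁻⁸×7.41×10⁻⁵×(1807)⁴ = 10.9 W.

λ_max ≈ 1.60×10³ nm; P ≈ 10.9 W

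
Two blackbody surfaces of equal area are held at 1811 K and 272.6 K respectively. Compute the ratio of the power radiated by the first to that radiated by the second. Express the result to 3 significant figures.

P₁/P₂ ≈ 1.95×10³

With equal areas, P₁/P₂ = (T₁/T₂)⁴ = (1811/272.6)⁴ = 1.95×10³.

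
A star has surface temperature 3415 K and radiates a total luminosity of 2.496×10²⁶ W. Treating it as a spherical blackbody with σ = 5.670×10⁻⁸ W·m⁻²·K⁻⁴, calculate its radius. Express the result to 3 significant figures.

R ≈ 1.60×10⁹ m

L = 4πR²σT⁴ ⇒ R = √(L/(4πσT⁴)).
σT⁴ = 7.71162×10⁶ W/m², so R = √(2.496×10²⁶/(4π×7.71162×10⁶)) = 1.60×10⁹ m.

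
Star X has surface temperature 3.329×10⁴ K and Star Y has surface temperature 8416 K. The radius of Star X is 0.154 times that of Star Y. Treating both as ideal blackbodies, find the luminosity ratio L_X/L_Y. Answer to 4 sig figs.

L_X/L_Y ≈ 5.806

L ∝ R²T⁴, so L_X/L_Y = (R_X/R_Y)²(T_X/T_Y)⁴ = (0.154)² × (3.329×10⁴/8416)⁴ = 0.023716 × 244.812 = 5.806.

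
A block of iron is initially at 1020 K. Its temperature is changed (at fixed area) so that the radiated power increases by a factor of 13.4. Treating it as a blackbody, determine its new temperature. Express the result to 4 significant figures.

T₂ ≈ 1952 K

P ∝ T⁴, so T₂/T₁ = (P₂/P₁)^(1/4) = (13.4)^(1/4) = 1.91327.
T₂ = 1020 × 1.91327 = 1952 K.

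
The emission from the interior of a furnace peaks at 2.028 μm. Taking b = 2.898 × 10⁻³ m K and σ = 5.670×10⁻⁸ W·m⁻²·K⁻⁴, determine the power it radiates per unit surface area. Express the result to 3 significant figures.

Wien's law: T = b/λ_max = 2.898×10⁻³/2.028×10⁻⁶ = 1428.99 K.
Then I = σT⁴ = 5.670×10⁻⁸×(1428.99)⁴ = 2.36×10⁵ W/m².

I ≈ 2.36×10⁵ W/m²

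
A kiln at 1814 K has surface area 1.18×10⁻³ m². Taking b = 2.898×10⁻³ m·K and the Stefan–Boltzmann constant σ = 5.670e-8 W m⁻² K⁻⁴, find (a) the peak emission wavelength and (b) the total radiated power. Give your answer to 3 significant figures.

λ_max ≈ 1.60×10³ nm; P ≈ 724 W

(a) λ_max = b/T = 2.898×10⁻³/1814 = 1.598×10⁻⁶ m = 1.60×10³ nm.
Area A = 1.18×10⁻³ m².
(b) P = σAT⁴ = 5.670×10⁻⁸×1.18×10⁻³×(1814)⁴ = 724 W.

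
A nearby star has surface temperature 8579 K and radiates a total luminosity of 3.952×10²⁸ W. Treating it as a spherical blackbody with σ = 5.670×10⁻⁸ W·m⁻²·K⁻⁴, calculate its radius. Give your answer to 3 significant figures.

L = 4πR²σT⁴ ⇒ R = √(L/(4πσT⁴)).
σT⁴ = 3.07135×10⁸ W/m², so R = √(3.952×10²⁸/(4π×3.07135×10⁸)) = 3.20×10⁹ m.

R ≈ 3.20×10⁹ m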